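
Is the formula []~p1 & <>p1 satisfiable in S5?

1. []~p1 & <>p1, u
2. []~p1, u   [&-rule on 1]
3. <>p1, u   [&-rule on 1]
4. ~p1, u   [[]-rule on 2 via uRu]
5. p1, v   [<>-rule on 3: fresh world v, uRv]
6. ~p1, v   [[]-rule on 2 via uRv]
Accessibility: uRu, uRv, vRu, vRv
Branch closes: p1 and ~p1 both at v.
All branches of the tableau close; one closing branch shown above.

No, unsatisfiable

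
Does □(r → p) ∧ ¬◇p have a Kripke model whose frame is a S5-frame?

Satisfiable

1. □(r → p) ∧ ¬◇p, 0
2. □(r → p), 0
3. ¬◇p, 0
4. r → p, 0
5. ¬p, 0
6. ¬r, 0
Accessibility: 0R0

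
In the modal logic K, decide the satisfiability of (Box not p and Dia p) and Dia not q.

1. (Box not p and Dia p) and Dia not q, u
2. Box not p and Dia p, u
3. Dia not q, u
4. Box not p, u
5. Dia p, u
6. not q, v
7. not p, v
8. p, w
9. not p, w
Accessibility: uRv, uRw
Branch closes: p and not p both at w.
Every branch closes; the branch above is one of them.

Unsatisfiable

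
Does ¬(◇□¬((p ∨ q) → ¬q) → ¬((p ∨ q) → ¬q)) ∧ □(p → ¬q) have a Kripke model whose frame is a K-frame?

1. ¬(◇□¬((p ∨ q) → ¬q) → ¬((p ∨ q) → ¬q)) ∧ □(p → ¬q), w0
2. ¬(◇□¬((p ∨ q) → ¬q) → ¬((p ∨ q) → ¬q)), w0
3. □(p → ¬q), w0
4. ◇□¬((p ∨ q) → ¬q), w0
5. (p ∨ q) → ¬q, w0
6. ¬q, w0
7. □¬((p ∨ q) → ¬q), w1
8. p → ¬q, w1
9. ¬q, w1
Accessibility: w0Rw1

Satisfiable (open branch found)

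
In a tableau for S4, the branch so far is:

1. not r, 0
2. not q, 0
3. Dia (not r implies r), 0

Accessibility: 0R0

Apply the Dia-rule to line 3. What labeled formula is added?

a fresh world 1 with 0R1, and not r implies r at 1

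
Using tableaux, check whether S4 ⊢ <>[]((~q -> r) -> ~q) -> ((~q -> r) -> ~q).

Tableau for the negation ~(<>[]((~q -> r) -> ~q) -> ((~q -> r) -> ~q)):
1. ~(<>[]((~q -> r) -> ~q) -> ((~q -> r) -> ~q)), w0
2. <>[]((~q -> r) -> ~q), w0
3. ~((~q -> r) -> ~q), w0
4. ~q -> r, w0
5. q, w0
6. r, w0
7. []((~q -> r) -> ~q), w1
8. (~q -> r) -> ~q, w1
9. ~q, w1
Accessibility: w0Rw0, w0Rw1, w1Rw1
The negation has an open branch (countermodel exists).

Not valid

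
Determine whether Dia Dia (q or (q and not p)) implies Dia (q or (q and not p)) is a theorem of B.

Tableau for the negation not (Dia Dia (q or (q and not p)) implies Dia (q or (q and not p))):
1. not (Dia Dia (q or (q and not p)) implies Dia (q or (q and not p))), 0
2. Dia Dia (q or (q and not p)), 0   [neg-implies-rule on 1]
3. not Dia (q or (q and not p)), 0   [neg-implies-rule on 1]
4. not (q or (q and not p)), 0   [neg-Dia-rule on 3 via 0R0]
5. not q, 0   [neg-or-rule on 4]
6. not (q and not p), 0   [neg-or-rule on 4]
7. p, 0   [neg-and-rule on 6 (branches; this branch)]
8. Dia (q or (q and not p)), 1   [Dia-rule on 2: fresh world 1, 0R1]
9. not (q or (q and not p)), 1   [neg-Dia-rule on 3 via 0R1]
10. not q, 1   [neg-or-rule on 9]
11. not (q and not p), 1   [neg-or-rule on 9]
12. p, 1   [neg-and-rule on 11 (branches; this branch)]
13. q or (q and not p), 2   [Dia-rule on 8: fresh world 2, 1R2]
14. q and not p, 2   [or-rule on 13 (branches; this branch)]
15. q, 2   [and-rule on 14]
16. not p, 2   [and-rule on 14]
Accessibility: 0R0, 0R1, 1R0, 1R1, 1R2, 2R1, 2R2
The negation has an open branch (countermodel exists).

Invalid (countermodel exists)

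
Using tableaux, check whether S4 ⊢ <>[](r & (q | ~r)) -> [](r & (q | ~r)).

Tableau for the negation ~(<>[](r & (q | ~r)) -> [](r & (q | ~r))):
1. ~(<>[](r & (q | ~r)) -> [](r & (q | ~r))), w0
2. <>[](r & (q | ~r)), w0
3. ~[](r & (q | ~r)), w0
4. [](r & (q | ~r)), w1
5. r & (q | ~r), w1
6. r, w1
7. q | ~r, w1
8. q, w1
9. ~(r & (q | ~r)), w2
10. ~(q | ~r), w2
11. ~q, w2
12. r, w2
Accessibility: w0Rw0, w0Rw1, w0Rw2, w1Rw1, w2Rw2
The negation has an open branch (countermodel exists).

No, not valid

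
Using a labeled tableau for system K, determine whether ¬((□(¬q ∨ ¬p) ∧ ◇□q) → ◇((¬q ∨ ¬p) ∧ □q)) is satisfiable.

Unsatisfiable (every branch closes)

1. ¬((□(¬q ∨ ¬p) ∧ ◇□q) → ◇((¬q ∨ ¬p) ∧ □q)), w0
2. □(¬q ∨ ¬p) ∧ ◇□q, w0   [¬→-rule on 1]
3. ¬◇((¬q ∨ ¬p) ∧ □q), w0   [¬→-rule on 1]
4. □(¬q ∨ ¬p), w0   [∧-rule on 2]
5. ◇□q, w0   [∧-rule on 2]
6. □q, w1   [◇-rule on 5: fresh world w1, w0Rw1]
7. ¬((¬q ∨ ¬p) ∧ □q), w1   [¬◇-rule on 3 via w0Rw1]
8. ¬q ∨ ¬p, w1   [□-rule on 4 via w0Rw1]
9. ¬□q, w1   [¬∧-rule on 7 (branches; this branch)]
10. ¬p, w1   [∨-rule on 8 (branches; this branch)]
11. ¬q, w2   [¬□-rule on 9: fresh world w2, w1Rw2]
12. q, w2   [□-rule on 6 via w1Rw2]
Accessibility: w0Rw1, w1Rw2
Branch closes: q and ¬q both at w2.
Every branch closes; the branch above is one of them.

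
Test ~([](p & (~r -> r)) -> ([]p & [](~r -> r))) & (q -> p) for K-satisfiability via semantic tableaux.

Unsatisfiable

1. ~([](p & (~r -> r)) -> ([]p & [](~r -> r))) & (q -> p), u
2. ~([](p & (~r -> r)) -> ([]p & [](~r -> r))), u   [&-rule on 1]
3. q -> p, u   [&-rule on 1]
4. [](p & (~r -> r)), u   [~->-rule on 2]
5. ~([]p & [](~r -> r)), u   [~->-rule on 2]
6. p, u   [->-rule on 3 (branches; this branch)]
7. ~[](~r -> r), u   [~&-rule on 5 (branches; this branch)]
8. ~(~r -> r), v   [~[]-rule on 7: fresh world v, uRv]
9. ~r, v   [~->-rule on 8]
10. p & (~r -> r), v   [[]-rule on 4 via uRv]
11. p, v   [&-rule on 10]
12. ~r -> r, v   [&-rule on 10]
13. r, v   [->-rule on 12 (branches; this branch)]
Accessibility: uRv
Branch closes: r and ~r both at v.
Every branch closes; the branch above is one of them.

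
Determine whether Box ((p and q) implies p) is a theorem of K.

Yes, valid

Tableau for the negation not Box ((p and q) implies p):
1. not Box ((p and q) implies p), w0
2. not ((p and q) implies p), w1
3. p and q, w1
4. not p, w1
5. p, w1
6. q, w1
Accessibility: w0Rw1
Branch closes: p and not p both at w1.
All branches of the negation close; one closing branch shown above.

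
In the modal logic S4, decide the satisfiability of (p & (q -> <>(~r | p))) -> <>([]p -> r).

Satisfiable

1. (p & (q -> <>(~r | p))) -> <>([]p -> r), w0
2. <>([]p -> r), w0   [->-rule on 1 (branches; this branch)]
3. []p -> r, w1   [<>-rule on 2: fresh world w1, w0Rw1]
4. r, w1   [->-rule on 3 (branches; this branch)]
Accessibility: w0Rw0, w0Rw1, w1Rw1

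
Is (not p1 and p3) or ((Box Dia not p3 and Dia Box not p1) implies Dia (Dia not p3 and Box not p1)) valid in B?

Yes, valid

Tableau for the negation not ((not p1 and p3) or ((Box Dia not p3 and Dia Box not p1) implies Dia (Dia not p3 and Box not p1))):
1. not ((not p1 and p3) or ((Box Dia not p3 and Dia Box not p1) implies Dia (Dia not p3 and Box not p1))), 0
2. not (not p1 and p3), 0   [neg-or-rule on 1]
3. not ((Box Dia not p3 and Dia Box not p1) implies Dia (Dia not p3 and Box not p1)), 0   [neg-or-rule on 1]
4. Box Dia not p3 and Dia Box not p1, 0   [neg-implies-rule on 3]
5. not Dia (Dia not p3 and Box not p1), 0   [neg-implies-rule on 3]
6. Box Dia not p3, 0   [and-rule on 4]
7. Dia Box not p1, 0   [and-rule on 4]
8. not (Dia not p3 and Box not p1), 0   [neg-Dia-rule on 5 via 0R0]
9. Dia not p3, 0   [Box-rule on 6 via 0R0]
10. not p3, 0   [neg-and-rule on 2 (branches; this branch)]
11. not Box not p1, 0   [neg-and-rule on 8 (branches; this branch)]
12. Box not p1, 1   [Dia-rule on 7: fresh world 1, 0R1]
13. not (Dia not p3 and Box not p1), 1   [neg-Dia-rule on 5 via 0R1]
14. Dia not p3, 1   [Box-rule on 6 via 0R1]
15. not p1, 0   [Box-rule on 12 via 1R0]
16. not p1, 1   [Box-rule on 12 via 1R1]
17. not Box not p1, 1   [neg-and-rule on 13 (branches; this branch)]
18. not p3, 2   [Dia-rule on 9: fresh world 2, 0R2]
19. not (Dia not p3 and Box not p1), 2   [neg-Dia-rule on 5 via 0R2]
20. Dia not p3, 2   [Box-rule on 6 via 0R2]
21. not Box not p1, 2   [neg-and-rule on 19 (branches; this branch)]
22. p1, 3   [neg-Box-rule on 11: fresh world 3, 0R3]
23. not (Dia not p3 and Box not p1), 3   [neg-Dia-rule on 5 via 0R3]
24. Dia not p3, 3   [Box-rule on 6 via 0R3]
25. not Box not p1, 3   [neg-and-rule on 23 (branches; this branch)]
26. not p3, 4   [Dia-rule on 14: fresh world 4, 1R4]
27. not p1, 4   [Box-rule on 12 via 1R4]
28. p1, 5   [neg-Box-rule on 17: fresh world 5, 1R5]
29. not p1, 5   [Box-rule on 12 via 1R5]
Accessibility: 0R0, 0R1, 0R2, 0R3, 1R0, 1R1, 1R4, 1R5, 2R0, 2R2, 3R0, 3R3, 4R1, 4R4, 5R1, 5R5
Branch closes: p1 and not p1 both at 5.
All branches of the negation close; one closing branch shown above.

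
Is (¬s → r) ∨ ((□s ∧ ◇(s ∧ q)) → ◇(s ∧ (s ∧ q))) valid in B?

Tableau for the negation ¬((¬s → r) ∨ ((□s ∧ ◇(s ∧ q)) → ◇(s ∧ (s ∧ q)))):
1. ¬((¬s → r) ∨ ((□s ∧ ◇(s ∧ q)) → ◇(s ∧ (s ∧ q)))), w0
2. ¬(¬s → r), w0   [¬∨-rule on 1]
3. ¬((□s ∧ ◇(s ∧ q)) → ◇(s ∧ (s ∧ q))), w0   [¬∨-rule on 1]
4. ¬s, w0   [¬→-rule on 2]
5. ¬r, w0   [¬→-rule on 2]
6. □s ∧ ◇(s ∧ q), w0   [¬→-rule on 3]
7. ¬◇(s ∧ (s ∧ q)), w0   [¬→-rule on 3]
8. □s, w0   [∧-rule on 6]
9. ◇(s ∧ q), w0   [∧-rule on 6]
10. ¬(s ∧ (s ∧ q)), w0   [¬◇-rule on 7 via w0Rw0]
11. s, w0   [□-rule on 8 via w0Rw0]
Accessibility: w0Rw0
Branch closes: s and ¬s both at w0.
Every branch of the negation's tableau closes; the branch above is one of them.

Yes, valid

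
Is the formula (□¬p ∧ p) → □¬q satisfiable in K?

1. (□¬p ∧ p) → □¬q, w0
2. □¬q, w0   [→-rule on 1 (branches; this branch)]

Yes, satisfiable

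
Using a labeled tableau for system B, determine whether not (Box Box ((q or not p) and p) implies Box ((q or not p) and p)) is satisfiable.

No, unsatisfiable

1. not (Box Box ((q or not p) and p) implies Box ((q or not p) and p)), w0
2. Box Box ((q or not p) and p), w0
3. not Box ((q or not p) and p), w0
4. Box ((q or not p) and p), w0
5. (q or not p) and p, w0
6. q or not p, w0
7. p, w0
8. q, w0
9. not ((q or not p) and p), w1
10. Box ((q or not p) and p), w1
11. (q or not p) and p, w1
12. q or not p, w1
13. p, w1
14. not (q or not p), w1
15. not q, w1
16. not p, w1
Accessibility: w0Rw0, w0Rw1, w1Rw0, w1Rw1
Branch closes: p and not p both at w1.
All branches of the tableau close; one closing branch shown above.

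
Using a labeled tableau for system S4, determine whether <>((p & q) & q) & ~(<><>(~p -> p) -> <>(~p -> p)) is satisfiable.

Unsatisfiable

1. <>((p & q) & q) & ~(<><>(~p -> p) -> <>(~p -> p)), u
2. <>((p & q) & q), u
3. ~(<><>(~p -> p) -> <>(~p -> p)), u
4. <><>(~p -> p), u
5. ~<>(~p -> p), u
6. ~(~p -> p), u
7. ~p, u
8. (p & q) & q, v
9. p & q, v
10. q, v
11. p, v
12. ~(~p -> p), v
13. ~p, v
Accessibility: uRu, uRv, vRv
Branch closes: p and ~p both at v.
(One branch shown.) All branches close.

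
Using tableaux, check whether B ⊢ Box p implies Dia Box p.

Tableau for the negation not (Box p implies Dia Box p):
1. not (Box p implies Dia Box p), 0
2. Box p, 0
3. not Dia Box p, 0
4. p, 0
5. not Box p, 0
6. not p, 1
7. p, 1
Accessibility: 0R0, 0R1, 1R0, 1R1
Branch closes: p and not p both at 1.
All branches of the negation close; one closing branch shown above.

Valid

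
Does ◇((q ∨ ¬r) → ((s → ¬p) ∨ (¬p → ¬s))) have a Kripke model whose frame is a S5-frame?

1. ◇((q ∨ ¬r) → ((s → ¬p) ∨ (¬p → ¬s))), u
2. (q ∨ ¬r) → ((s → ¬p) ∨ (¬p → ¬s)), v
3. (s → ¬p) ∨ (¬p → ¬s), v
4. ¬p → ¬s, v
5. ¬s, v
Accessibility: uRu, uRv, vRu, vRv

Yes, satisfiable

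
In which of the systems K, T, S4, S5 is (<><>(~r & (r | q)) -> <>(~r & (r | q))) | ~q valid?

S4, S5

T-tableau for the negation ~((<><>(~r & (r | q)) -> <>(~r & (r | q))) | ~q):
1. ~((<><>(~r & (r | q)) -> <>(~r & (r | q))) | ~q), u
2. ~(<><>(~r & (r | q)) -> <>(~r & (r | q))), u
3. q, u
4. <><>(~r & (r | q)), u
5. ~<>(~r & (r | q)), u
6. ~(~r & (r | q)), u
7. r, u
8. <>(~r & (r | q)), v
9. ~(~r & (r | q)), v
10. ~(r | q), v
11. ~r, v
12. ~q, v
13. ~r & (r | q), w
14. ~r, w
15. r | q, w
16. q, w
Accessibility: uRu, uRv, vRv, vRw, wRw
Complete open branch: countermodel on a T-frame, so not valid in T, nor in K (the same frame is also a K-frame).
S4-tableau for the negation ~((<><>(~r & (r | q)) -> <>(~r & (r | q))) | ~q):
1. ~((<><>(~r & (r | q)) -> <>(~r & (r | q))) | ~q), u
2. ~(<><>(~r & (r | q)) -> <>(~r & (r | q))), u
3. q, u
4. <><>(~r & (r | q)), u
5. ~<>(~r & (r | q)), u
6. ~(~r & (r | q)), u
7. r, u
8. <>(~r & (r | q)), v
9. ~(~r & (r | q)), v
10. ~(r | q), v
11. ~r, v
12. ~q, v
13. ~r & (r | q), w
14. ~r, w
15. r | q, w
16. ~(~r & (r | q)), w
17. q, w
18. ~(r | q), w
19. ~q, w
Accessibility: uRu, uRv, uRw, vRv, vRw, wRw
Branch closes: q and ~q both at w.
Every branch closes (one shown): valid in S4, hence also in S5 (every theorem of S4 is a theorem of S5).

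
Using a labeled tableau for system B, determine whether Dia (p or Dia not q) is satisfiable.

Yes, satisfiable

1. Dia (p or Dia not q), u
2. p or Dia not q, v   [Dia-rule on 1: fresh world v, uRv]
3. Dia not q, v   [or-rule on 2 (branches; this branch)]
4. not q, w   [Dia-rule on 3: fresh world w, vRw]
Accessibility: uRu, uRv, vRu, vRv, vRw, wRv, wRw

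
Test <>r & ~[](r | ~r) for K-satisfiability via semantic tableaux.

Unsatisfiable

1. <>r & ~[](r | ~r), 0
2. <>r, 0   [&-rule on 1]
3. ~[](r | ~r), 0   [&-rule on 1]
4. r, 1   [<>-rule on 2: fresh world 1, 0R1]
5. ~(r | ~r), 2   [~[]-rule on 3: fresh world 2, 0R2]
6. ~r, 2   [~|-rule on 5]
7. r, 2   [~|-rule on 5]
Accessibility: 0R1, 0R2
Branch closes: r and ~r both at 2.
(One branch shown.) All branches close.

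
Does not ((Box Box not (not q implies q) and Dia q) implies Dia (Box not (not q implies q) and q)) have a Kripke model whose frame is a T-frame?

Unsatisfiable

1. not ((Box Box not (not q implies q) and Dia q) implies Dia (Box not (not q implies q) and q)), w0
2. Box Box not (not q implies q) and Dia q, w0
3. not Dia (Box not (not q implies q) and q), w0
4. Box Box not (not q implies q), w0
5. Dia q, w0
6. not (Box not (not q implies q) and q), w0
7. Box not (not q implies q), w0
8. not (not q implies q), w0
9. not q, w0
10. q, w1
11. not (Box not (not q implies q) and q), w1
12. Box not (not q implies q), w1
13. not (not q implies q), w1
14. not q, w1
Accessibility: w0Rw0, w0Rw1, w1Rw1
Branch closes: q and not q both at w1.
(One branch shown.) All branches close.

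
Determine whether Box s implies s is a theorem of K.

Not valid

Tableau for the negation not (Box s implies s):
1. not (Box s implies s), 0
2. Box s, 0
3. not s, 0
The negation has an open branch (countermodel exists).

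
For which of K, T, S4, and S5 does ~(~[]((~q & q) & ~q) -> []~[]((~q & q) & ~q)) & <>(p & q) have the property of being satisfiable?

K

T-tableau for the formula:
1. ~(~[]((~q & q) & ~q) -> []~[]((~q & q) & ~q)) & <>(p & q), 0
2. ~(~[]((~q & q) & ~q) -> []~[]((~q & q) & ~q)), 0
3. <>(p & q), 0
4. ~[]((~q & q) & ~q), 0
5. ~[]~[]((~q & q) & ~q), 0
6. p & q, 1
7. p, 1
8. q, 1
9. ~((~q & q) & ~q), 2
10. ~(~q & q), 2
11. ~q, 2
12. []((~q & q) & ~q), 3
13. (~q & q) & ~q, 3
14. ~q & q, 3
15. ~q, 3
16. q, 3
Accessibility: 0R0, 0R1, 0R2, 0R3, 1R1, 2R2, 3R3
Branch closes: q and ~q both at 3.
Every branch closes (one shown): unsatisfiable in T, hence also in S4, S5 (every S4/S5-frame is a T-frame).
K-tableau for the formula:
1. ~(~[]((~q & q) & ~q) -> []~[]((~q & q) & ~q)) & <>(p & q), 0
2. ~(~[]((~q & q) & ~q) -> []~[]((~q & q) & ~q)), 0
3. <>(p & q), 0
4. ~[]((~q & q) & ~q), 0
5. ~[]~[]((~q & q) & ~q), 0
6. p & q, 1
7. p, 1
8. q, 1
9. ~((~q & q) & ~q), 2
10. q, 2
11. []((~q & q) & ~q), 3
Accessibility: 0R1, 0R2, 0R3
Complete open branch: satisfiable in K.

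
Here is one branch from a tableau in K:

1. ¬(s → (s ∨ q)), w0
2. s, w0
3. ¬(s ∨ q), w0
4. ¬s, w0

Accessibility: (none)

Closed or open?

Both s and ¬s appear at w0.

Yes, closed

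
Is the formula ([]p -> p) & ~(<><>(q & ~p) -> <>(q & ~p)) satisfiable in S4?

1. ([]p -> p) & ~(<><>(q & ~p) -> <>(q & ~p)), w0
2. []p -> p, w0   [&-rule on 1]
3. ~(<><>(q & ~p) -> <>(q & ~p)), w0   [&-rule on 1]
4. <><>(q & ~p), w0   [~->-rule on 3]
5. ~<>(q & ~p), w0   [~->-rule on 3]
6. ~(q & ~p), w0   [~<>-rule on 5 via w0Rw0]
7. ~[]p, w0   [->-rule on 2 (branches; this branch)]
8. p, w0   [~&-rule on 6 (branches; this branch)]
9. <>(q & ~p), w1   [<>-rule on 4: fresh world w1, w0Rw1]
10. ~(q & ~p), w1   [~<>-rule on 5 via w0Rw1]
11. p, w1   [~&-rule on 10 (branches; this branch)]
12. ~p, w2   [~[]-rule on 7: fresh world w2, w0Rw2]
13. ~(q & ~p), w2   [~<>-rule on 5 via w0Rw2]
14. ~q, w2   [~&-rule on 13 (branches; this branch)]
15. q & ~p, w3   [<>-rule on 9: fresh world w3, w1Rw3]
16. q, w3   [&-rule on 15]
17. ~p, w3   [&-rule on 15]
18. ~(q & ~p), w3   [~<>-rule on 5 via w0Rw3]
19. p, w3   [~&-rule on 18 (branches; this branch)]
Accessibility: w0Rw0, w0Rw1, w0Rw2, w0Rw3, w1Rw1, w1Rw3, w2Rw2, w3Rw3
Branch closes: p and ~p both at w3.
All branches of the tableau close; one closing branch shown above.

Unsatisfiable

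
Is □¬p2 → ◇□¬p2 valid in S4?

Yes, valid

Tableau for the negation ¬(□¬p2 → ◇□¬p2):
1. ¬(□¬p2 → ◇□¬p2), u
2. □¬p2, u   [¬→-rule on 1]
3. ¬◇□¬p2, u   [¬→-rule on 1]
4. ¬p2, u   [□-rule on 2 via uRu]
5. ¬□¬p2, u   [¬◇-rule on 3 via uRu]
6. p2, v   [¬□-rule on 5: fresh world v, uRv]
7. ¬p2, v   [□-rule on 2 via uRv]
Accessibility: uRu, uRv, vRv
Branch closes: p2 and ¬p2 both at v.
Every branch of the negation's tableau closes; the branch above is one of them.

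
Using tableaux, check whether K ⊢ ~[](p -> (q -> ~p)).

Not valid

Tableau for the negation [](p -> (q -> ~p)):
1. [](p -> (q -> ~p)), u
The negation has an open branch (countermodel exists).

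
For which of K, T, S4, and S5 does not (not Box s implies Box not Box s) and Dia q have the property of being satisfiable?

K, T, S4

S4-tableau for the formula:
1. not (not Box s implies Box not Box s) and Dia q, u
2. not (not Box s implies Box not Box s), u
3. Dia q, u
4. not Box s, u
5. not Box not Box s, u
6. q, v
7. not s, w
8. Box s, x
9. s, x
Accessibility: uRu, uRv, uRw, uRx, vRv, wRw, xRx
Complete open branch: satisfiable in S4, hence also in K, T (this S4-model is also a K-model and a T-model).
S5-tableau for the formula:
1. not (not Box s implies Box not Box s) and Dia q, u
2. not (not Box s implies Box not Box s), u
3. Dia q, u
4. not Box s, u
5. not Box not Box s, u
6. q, v
7. not s, w
8. Box s, x
9. s, u
10. s, v
11. s, w
Accessibility: uRu, uRv, uRw, uRx, vRu, vRv, vRw, vRx, wRu, wRv, wRw, wRx, xRu, xRv, xRw, xRx
Branch closes: s and not s both at w.
Every branch closes (one shown): unsatisfiable in S5.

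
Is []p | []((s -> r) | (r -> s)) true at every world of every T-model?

Yes, valid

Tableau for the negation ~([]p | []((s -> r) | (r -> s))):
1. ~([]p | []((s -> r) | (r -> s))), 0
2. ~[]p, 0
3. ~[]((s -> r) | (r -> s)), 0
4. ~p, 1
5. ~((s -> r) | (r -> s)), 2
6. ~(s -> r), 2
7. ~(r -> s), 2
8. s, 2
9. ~r, 2
10. r, 2
11. ~s, 2
Accessibility: 0R0, 0R1, 0R2, 1R1, 2R2
Branch closes: r and ~r both at 2.
All branches of the negation close; one closing branch shown above.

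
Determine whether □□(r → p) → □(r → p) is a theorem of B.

Tableau for the negation ¬(□□(r → p) → □(r → p)):
1. ¬(□□(r → p) → □(r → p)), w0
2. □□(r → p), w0   [¬→-rule on 1]
3. ¬□(r → p), w0   [¬→-rule on 1]
4. □(r → p), w0   [□-rule on 2 via w0Rw0]
5. r → p, w0   [□-rule on 4 via w0Rw0]
6. p, w0   [→-rule on 5 (branches; this branch)]
7. ¬(r → p), w1   [¬□-rule on 3: fresh world w1, w0Rw1]
8. r, w1   [¬→-rule on 7]
9. ¬p, w1   [¬→-rule on 7]
10. □(r → p), w1   [□-rule on 2 via w0Rw1]
11. r → p, w1   [□-rule on 4 via w0Rw1]
12. p, w1   [→-rule on 11 (branches; this branch)]
Accessibility: w0Rw0, w0Rw1, w1Rw0, w1Rw1
Branch closes: p and ¬p both at w1.
All branches of the negation close; one closing branch shown above.

Valid in B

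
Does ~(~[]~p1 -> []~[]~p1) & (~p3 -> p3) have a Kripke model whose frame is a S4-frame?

Satisfiable

1. ~(~[]~p1 -> []~[]~p1) & (~p3 -> p3), w0
2. ~(~[]~p1 -> []~[]~p1), w0
3. ~p3 -> p3, w0
4. ~[]~p1, w0
5. ~[]~[]~p1, w0
6. p3, w0
7. p1, w1
8. []~p1, w2
9. ~p1, w2
Accessibility: w0Rw0, w0Rw1, w0Rw2, w1Rw1, w2Rw2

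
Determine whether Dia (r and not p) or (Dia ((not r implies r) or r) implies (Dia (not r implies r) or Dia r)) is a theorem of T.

Tableau for the negation not (Dia (r and not p) or (Dia ((not r implies r) or r) implies (Dia (not r implies r) or Dia r))):
1. not (Dia (r and not p) or (Dia ((not r implies r) or r) implies (Dia (not r implies r) or Dia r))), u
2. not Dia (r and not p), u   [neg-or-rule on 1]
3. not (Dia ((not r implies r) or r) implies (Dia (not r implies r) or Dia r)), u   [neg-or-rule on 1]
4. Dia ((not r implies r) or r), u   [neg-implies-rule on 3]
5. not (Dia (not r implies r) or Dia r), u   [neg-implies-rule on 3]
6. not Dia (not r implies r), u   [neg-or-rule on 5]
7. not Dia r, u   [neg-or-rule on 5]
8. not (r and not p), u   [neg-Dia-rule on 2 via uRu]
9. not (not r implies r), u   [neg-Dia-rule on 6 via uRu]
10. not r, u   [neg-implies-rule on 9]
11. p, u   [neg-and-rule on 8 (branches; this branch)]
12. (not r implies r) or r, v   [Dia-rule on 4: fresh world v, uRv]
13. not (r and not p), v   [neg-Dia-rule on 2 via uRv]
14. not (not r implies r), v   [neg-Dia-rule on 6 via uRv]
15. not r, v   [neg-implies-rule on 14]
16. not r implies r, v   [or-rule on 12 (branches; this branch)]
17. p, v   [neg-and-rule on 13 (branches; this branch)]
18. r, v   [implies-rule on 16 (branches; this branch)]
Accessibility: uRu, uRv, vRv
Branch closes: r and not r both at v.
Every branch of the negation's tableau closes; the branch above is one of them.

Valid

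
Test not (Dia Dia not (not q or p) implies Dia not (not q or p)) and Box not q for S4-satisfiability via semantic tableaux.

1. not (Dia Dia not (not q or p) implies Dia not (not q or p)) and Box not q, u
2. not (Dia Dia not (not q or p) implies Dia not (not q or p)), u
3. Box not q, u
4. Dia Dia not (not q or p), u
5. not Dia not (not q or p), u
6. not q, u
7. not q or p, u
8. p, u
9. Dia not (not q or p), v
10. not q, v
11. not q or p, v
12. p, v
13. not (not q or p), w
14. q, w
15. not p, w
16. not q, w
Accessibility: uRu, uRv, uRw, vRv, vRw, wRw
Branch closes: q and not q both at w.
Every branch closes; the branch above is one of them.

Unsatisfiable (every branch closes)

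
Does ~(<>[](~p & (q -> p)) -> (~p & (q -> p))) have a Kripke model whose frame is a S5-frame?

1. ~(<>[](~p & (q -> p)) -> (~p & (q -> p))), u
2. <>[](~p & (q -> p)), u
3. ~(~p & (q -> p)), u
4. ~(q -> p), u
5. q, u
6. ~p, u
7. [](~p & (q -> p)), v
8. ~p & (q -> p), u
9. q -> p, u
10. ~p & (q -> p), v
11. ~p, v
12. q -> p, v
13. p, u
Accessibility: uRu, uRv, vRu, vRv
Branch closes: p and ~p both at u.
Every branch closes; the branch above is one of them.

Unsatisfiable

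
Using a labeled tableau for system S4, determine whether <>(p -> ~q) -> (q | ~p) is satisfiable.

Satisfiable

1. <>(p -> ~q) -> (q | ~p), u
2. q | ~p, u
3. ~p, u
Accessibility: uRu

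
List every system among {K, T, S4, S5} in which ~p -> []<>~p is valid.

S5

S4-tableau for the negation ~(~p -> []<>~p):
1. ~(~p -> []<>~p), w0
2. ~p, w0   [~->-rule on 1]
3. ~[]<>~p, w0   [~->-rule on 1]
4. ~<>~p, w1   [~[]-rule on 3: fresh world w1, w0Rw1]
5. p, w1   [~<>-rule on 4 via w1Rw1]
Accessibility: w0Rw0, w0Rw1, w1Rw1
Complete open branch: countermodel on an S4-frame, so not valid in S4, nor in K, T (the same frame is also a K-frame and a T-frame).
S5-tableau for the negation ~(~p -> []<>~p):
1. ~(~p -> []<>~p), w0
2. ~p, w0   [~->-rule on 1]
3. ~[]<>~p, w0   [~->-rule on 1]
4. ~<>~p, w1   [~[]-rule on 3: fresh world w1, w0Rw1]
5. p, w0   [~<>-rule on 4 via w1Rw0]
Accessibility: w0Rw0, w0Rw1, w1Rw0, w1Rw1
Branch closes: p and ~p both at w0.
Every branch closes (one shown): valid in S5.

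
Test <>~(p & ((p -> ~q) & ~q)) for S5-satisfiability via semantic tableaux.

Yes, satisfiable

1. <>~(p & ((p -> ~q) & ~q)), 0
2. ~(p & ((p -> ~q) & ~q)), 1
3. ~((p -> ~q) & ~q), 1
4. q, 1
Accessibility: 0R0, 0R1, 1R0, 1R1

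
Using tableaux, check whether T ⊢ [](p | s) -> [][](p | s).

Invalid (countermodel exists)

Tableau for the negation ~([](p | s) -> [][](p | s)):
1. ~([](p | s) -> [][](p | s)), 0
2. [](p | s), 0
3. ~[][](p | s), 0
4. p | s, 0
5. s, 0
6. ~[](p | s), 1
7. p | s, 1
8. s, 1
9. ~(p | s), 2
10. ~p, 2
11. ~s, 2
Accessibility: 0R0, 0R1, 1R1, 1R2, 2R2
The negation has an open branch (countermodel exists).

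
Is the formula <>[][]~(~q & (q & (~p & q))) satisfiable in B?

Satisfiable

1. <>[][]~(~q & (q & (~p & q))), u
2. [][]~(~q & (q & (~p & q))), v
3. []~(~q & (q & (~p & q))), u
4. []~(~q & (q & (~p & q))), v
5. ~(~q & (q & (~p & q))), u
6. ~(~q & (q & (~p & q))), v
7. ~(q & (~p & q)), u
8. ~(q & (~p & q)), v
9. ~(~p & q), u
10. ~(~p & q), v
11. ~q, u
12. ~q, v
Accessibility: uRu, uRv, vRu, vRv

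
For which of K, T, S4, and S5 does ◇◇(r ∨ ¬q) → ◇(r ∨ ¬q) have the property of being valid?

S4-tableau for the negation ¬(◇◇(r ∨ ¬q) → ◇(r ∨ ¬q)):
1. ¬(◇◇(r ∨ ¬q) → ◇(r ∨ ¬q)), 0
2. ◇◇(r ∨ ¬q), 0
3. ¬◇(r ∨ ¬q), 0
4. ¬(r ∨ ¬q), 0
5. ¬r, 0
6. q, 0
7. ◇(r ∨ ¬q), 1
8. ¬(r ∨ ¬q), 1
9. ¬r, 1
10. q, 1
11. r ∨ ¬q, 2
12. ¬(r ∨ ¬q), 2
13. ¬r, 2
14. q, 2
15. ¬q, 2
Accessibility: 0R0, 0R1, 0R2, 1R1, 1R2, 2R2
Branch closes: q and ¬q both at 2.
Every branch closes (one shown): valid in S4, hence also in S5 (every theorem of S4 is a theorem of S5).
T-tableau for the negation ¬(◇◇(r ∨ ¬q) → ◇(r ∨ ¬q)):
1. ¬(◇◇(r ∨ ¬q) → ◇(r ∨ ¬q)), 0
2. ◇◇(r ∨ ¬q), 0
3. ¬◇(r ∨ ¬q), 0
4. ¬(r ∨ ¬q), 0
5. ¬r, 0
6. q, 0
7. ◇(r ∨ ¬q), 1
8. ¬(r ∨ ¬q), 1
9. ¬r, 1
10. q, 1
11. r ∨ ¬q, 2
12. ¬q, 2
Accessibility: 0R0, 0R1, 1R1, 1R2, 2R2
Complete open branch: countermodel on a T-frame, so not valid in T, nor in K (the same frame is also a K-frame).

S4, S5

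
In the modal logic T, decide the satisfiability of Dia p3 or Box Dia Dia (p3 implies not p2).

Satisfiable

1. Dia p3 or Box Dia Dia (p3 implies not p2), 0
2. Box Dia Dia (p3 implies not p2), 0
3. Dia Dia (p3 implies not p2), 0
4. Dia (p3 implies not p2), 1
5. Dia Dia (p3 implies not p2), 1
6. p3 implies not p2, 2
7. not p2, 2
8. Dia (p3 implies not p2), 3
9. p3 implies not p2, 4
10. not p2, 4
Accessibility: 0R0, 0R1, 1R1, 1R2, 1R3, 2R2, 3R3, 3R4, 4R4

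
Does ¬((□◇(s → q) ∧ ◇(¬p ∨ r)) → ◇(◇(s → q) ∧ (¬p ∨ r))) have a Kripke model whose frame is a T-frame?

Unsatisfiable (every branch closes)

1. ¬((□◇(s → q) ∧ ◇(¬p ∨ r)) → ◇(◇(s → q) ∧ (¬p ∨ r))), u
2. □◇(s → q) ∧ ◇(¬p ∨ r), u   [¬→-rule on 1]
3. ¬◇(◇(s → q) ∧ (¬p ∨ r)), u   [¬→-rule on 1]
4. □◇(s → q), u   [∧-rule on 2]
5. ◇(¬p ∨ r), u   [∧-rule on 2]
6. ¬(◇(s → q) ∧ (¬p ∨ r)), u   [¬◇-rule on 3 via uRu]
7. ◇(s → q), u   [□-rule on 4 via uRu]
8. ¬(¬p ∨ r), u   [¬∧-rule on 6 (branches; this branch)]
9. p, u   [¬∨-rule on 8]
10. ¬r, u   [¬∨-rule on 8]
11. ¬p ∨ r, v   [◇-rule on 5: fresh world v, uRv]
12. ¬(◇(s → q) ∧ (¬p ∨ r)), v   [¬◇-rule on 3 via uRv]
13. ◇(s → q), v   [□-rule on 4 via uRv]
14. r, v   [∨-rule on 11 (branches; this branch)]
15. ¬◇(s → q), v   [¬∧-rule on 12 (branches; this branch)]
16. ¬(s → q), v   [¬◇-rule on 15 via vRv]
17. s, v   [¬→-rule on 16]
18. ¬q, v   [¬→-rule on 16]
19. s → q, w   [◇-rule on 7: fresh world w, uRw]
20. ¬(◇(s → q) ∧ (¬p ∨ r)), w   [¬◇-rule on 3 via uRw]
21. ◇(s → q), w   [□-rule on 4 via uRw]
22. q, w   [→-rule on 19 (branches; this branch)]
23. ¬(¬p ∨ r), w   [¬∧-rule on 20 (branches; this branch)]
24. p, w   [¬∨-rule on 23]
25. ¬r, w   [¬∨-rule on 23]
26. s → q, x   [◇-rule on 13: fresh world x, vRx]
27. ¬(s → q), x   [¬◇-rule on 15 via vRx]
28. s, x   [¬→-rule on 27]
29. ¬q, x   [¬→-rule on 27]
30. q, x   [→-rule on 26 (branches; this branch)]
Accessibility: uRu, uRv, uRw, vRv, vRx, wRw, xRx
Branch closes: q and ¬q both at x.
All branches of the tableau close; one closing branch shown above.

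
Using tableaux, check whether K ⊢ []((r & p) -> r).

Valid

Tableau for the negation ~[]((r & p) -> r):
1. ~[]((r & p) -> r), 0
2. ~((r & p) -> r), 1
3. r & p, 1
4. ~r, 1
5. r, 1
6. p, 1
Accessibility: 0R1
Branch closes: r and ~r both at 1.
Every branch of the negation's tableau closes; the branch above is one of them.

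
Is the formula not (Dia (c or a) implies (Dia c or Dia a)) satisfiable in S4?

No, unsatisfiable

1. not (Dia (c or a) implies (Dia c or Dia a)), 0
2. Dia (c or a), 0
3. not (Dia c or Dia a), 0
4. not Dia c, 0
5. not Dia a, 0
6. not c, 0
7. not a, 0
8. c or a, 1
9. not c, 1
10. not a, 1
11. a, 1
Accessibility: 0R0, 0R1, 1R1
Branch closes: a and not a both at 1.
(One branch shown.) All branches close.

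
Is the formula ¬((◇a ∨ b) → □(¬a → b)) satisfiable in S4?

Satisfiable (open branch found)

1. ¬((◇a ∨ b) → □(¬a → b)), 0
2. ◇a ∨ b, 0
3. ¬□(¬a → b), 0
4. b, 0
5. ¬(¬a → b), 1
6. ¬a, 1
7. ¬b, 1
Accessibility: 0R0, 0R1, 1R1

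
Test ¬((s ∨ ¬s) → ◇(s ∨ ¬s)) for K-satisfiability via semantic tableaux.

1. ¬((s ∨ ¬s) → ◇(s ∨ ¬s)), u
2. s ∨ ¬s, u
3. ¬◇(s ∨ ¬s), u
4. ¬s, u

Yes, satisfiable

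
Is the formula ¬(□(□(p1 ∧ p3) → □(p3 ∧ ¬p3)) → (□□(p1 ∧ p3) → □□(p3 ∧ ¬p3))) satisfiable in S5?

1. ¬(□(□(p1 ∧ p3) → □(p3 ∧ ¬p3)) → (□□(p1 ∧ p3) → □□(p3 ∧ ¬p3))), u
2. □(□(p1 ∧ p3) → □(p3 ∧ ¬p3)), u
3. ¬(□□(p1 ∧ p3) → □□(p3 ∧ ¬p3)), u
4. □□(p1 ∧ p3), u
5. ¬□□(p3 ∧ ¬p3), u
6. □(p1 ∧ p3) → □(p3 ∧ ¬p3), u
7. □(p1 ∧ p3), u
8. p1 ∧ p3, u
9. p1, u
10. p3, u
11. ¬□(p1 ∧ p3), u
12. ¬□(p3 ∧ ¬p3), v
13. □(p1 ∧ p3) → □(p3 ∧ ¬p3), v
14. □(p1 ∧ p3), v
15. p1 ∧ p3, v
16. p1, v
17. p3, v
18. ¬□(p1 ∧ p3), v
19. ¬(p1 ∧ p3), w
20. □(p1 ∧ p3) → □(p3 ∧ ¬p3), w
21. □(p1 ∧ p3), w
22. p1 ∧ p3, w
23. p1, w
24. p3, w
25. ¬p3, w
Accessibility: uRu, uRv, uRw, vRu, vRv, vRw, wRu, wRv, wRw
Branch closes: p3 and ¬p3 both at w.
(One branch shown.) All branches close.

No, unsatisfiable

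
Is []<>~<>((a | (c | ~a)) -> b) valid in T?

Tableau for the negation ~[]<>~<>((a | (c | ~a)) -> b):
1. ~[]<>~<>((a | (c | ~a)) -> b), 0
2. ~<>~<>((a | (c | ~a)) -> b), 1
3. <>((a | (c | ~a)) -> b), 1
4. (a | (c | ~a)) -> b, 2
5. <>((a | (c | ~a)) -> b), 2
6. b, 2
7. (a | (c | ~a)) -> b, 3
8. b, 3
Accessibility: 0R0, 0R1, 1R1, 1R2, 2R2, 2R3, 3R3
The negation has an open branch (countermodel exists).

Invalid (countermodel exists)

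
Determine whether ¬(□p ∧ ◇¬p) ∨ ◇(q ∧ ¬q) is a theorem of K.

Tableau for the negation ¬(¬(□p ∧ ◇¬p) ∨ ◇(q ∧ ¬q)):
1. ¬(¬(□p ∧ ◇¬p) ∨ ◇(q ∧ ¬q)), 0
2. □p ∧ ◇¬p, 0
3. ¬◇(q ∧ ¬q), 0
4. □p, 0
5. ◇¬p, 0
6. ¬p, 1
7. ¬(q ∧ ¬q), 1
8. p, 1
Accessibility: 0R1
Branch closes: p and ¬p both at 1.
All branches of the negation close; one closing branch shown above.

Valid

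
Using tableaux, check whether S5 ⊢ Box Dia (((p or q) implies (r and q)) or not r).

Tableau for the negation not Box Dia (((p or q) implies (r and q)) or not r):
1. not Box Dia (((p or q) implies (r and q)) or not r), u
2. not Dia (((p or q) implies (r and q)) or not r), v
3. not (((p or q) implies (r and q)) or not r), u
4. not ((p or q) implies (r and q)), u
5. r, u
6. p or q, u
7. not (r and q), u
8. not (((p or q) implies (r and q)) or not r), v
9. not ((p or q) implies (r and q)), v
10. r, v
11. p or q, v
12. not (r and q), v
13. p, u
14. not q, u
15. p, v
16. not q, v
Accessibility: uRu, uRv, vRu, vRv
The negation has an open branch (countermodel exists).

Not valid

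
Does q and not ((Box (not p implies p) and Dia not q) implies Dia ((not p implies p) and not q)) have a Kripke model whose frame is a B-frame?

Unsatisfiable (every branch closes)

1. q and not ((Box (not p implies p) and Dia not q) implies Dia ((not p implies p) and not q)), w0
2. q, w0
3. not ((Box (not p implies p) and Dia not q) implies Dia ((not p implies p) and not q)), w0
4. Box (not p implies p) and Dia not q, w0
5. not Dia ((not p implies p) and not q), w0
6. Box (not p implies p), w0
7. Dia not q, w0
8. not ((not p implies p) and not q), w0
9. not p implies p, w0
10. p, w0
11. not q, w1
12. not ((not p implies p) and not q), w1
13. not p implies p, w1
14. not (not p implies p), w1
15. not p, w1
16. p, w1
Accessibility: w0Rw0, w0Rw1, w1Rw0, w1Rw1
Branch closes: p and not p both at w1.
All branches of the tableau close; one closing branch shown above.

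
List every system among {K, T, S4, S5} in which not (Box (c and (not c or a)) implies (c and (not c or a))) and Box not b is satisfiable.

K-tableau for the formula:
1. not (Box (c and (not c or a)) implies (c and (not c or a))) and Box not b, 0
2. not (Box (c and (not c or a)) implies (c and (not c or a))), 0   [and-rule on 1]
3. Box not b, 0   [and-rule on 1]
4. Box (c and (not c or a)), 0   [neg-implies-rule on 2]
5. not (c and (not c or a)), 0   [neg-implies-rule on 2]
6. not (not c or a), 0   [neg-and-rule on 5 (branches; this branch)]
7. c, 0   [neg-or-rule on 6]
8. not a, 0   [neg-or-rule on 6]
Complete open branch: satisfiable in K.
T-tableau for the formula:
1. not (Box (c and (not c or a)) implies (c and (not c or a))) and Box not b, 0
2. not (Box (c and (not c or a)) implies (c and (not c or a))), 0   [and-rule on 1]
3. Box not b, 0   [and-rule on 1]
4. Box (c and (not c or a)), 0   [neg-implies-rule on 2]
5. not (c and (not c or a)), 0   [neg-implies-rule on 2]
6. not b, 0   [Box-rule on 3 via 0R0]
7. c and (not c or a), 0   [Box-rule on 4 via 0R0]
8. c, 0   [and-rule on 7]
9. not c or a, 0   [and-rule on 7]
10. not (not c or a), 0   [neg-and-rule on 5 (branches; this branch)]
11. not a, 0   [neg-or-rule on 10]
12. a, 0   [or-rule on 9 (branches; this branch)]
Accessibility: 0R0
Branch closes: a and not a both at 0.
Every branch closes (one shown): unsatisfiable in T, hence also in S4, S5 (every S4/S5-frame is a T-frame).

K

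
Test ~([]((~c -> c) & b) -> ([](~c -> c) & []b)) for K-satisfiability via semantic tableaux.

1. ~([]((~c -> c) & b) -> ([](~c -> c) & []b)), w0
2. []((~c -> c) & b), w0
3. ~([](~c -> c) & []b), w0
4. ~[](~c -> c), w0
5. ~(~c -> c), w1
6. ~c, w1
7. (~c -> c) & b, w1
8. ~c -> c, w1
9. b, w1
10. c, w1
Accessibility: w0Rw1
Branch closes: c and ~c both at w1.
(One branch shown.) All branches close.

Unsatisfiable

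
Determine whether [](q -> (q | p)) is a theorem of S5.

Valid

Tableau for the negation ~[](q -> (q | p)):
1. ~[](q -> (q | p)), u
2. ~(q -> (q | p)), v   [~[]-rule on 1: fresh world v, uRv]
3. q, v   [~->-rule on 2]
4. ~(q | p), v   [~->-rule on 2]
5. ~q, v   [~|-rule on 4]
6. ~p, v   [~|-rule on 4]
Accessibility: uRu, uRv, vRu, vRv
Branch closes: q and ~q both at v.
All branches of the negation close; one closing branch shown above.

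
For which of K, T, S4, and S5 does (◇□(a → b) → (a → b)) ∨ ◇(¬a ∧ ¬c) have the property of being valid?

S5

S4-tableau for the negation ¬((◇□(a → b) → (a → b)) ∨ ◇(¬a ∧ ¬c)):
1. ¬((◇□(a → b) → (a → b)) ∨ ◇(¬a ∧ ¬c)), w0
2. ¬(◇□(a → b) → (a → b)), w0   [¬∨-rule on 1]
3. ¬◇(¬a ∧ ¬c), w0   [¬∨-rule on 1]
4. ◇□(a → b), w0   [¬→-rule on 2]
5. ¬(a → b), w0   [¬→-rule on 2]
6. a, w0   [¬→-rule on 5]
7. ¬b, w0   [¬→-rule on 5]
8. ¬(¬a ∧ ¬c), w0   [¬◇-rule on 3 via w0Rw0]
9. c, w0   [¬∧-rule on 8 (branches; this branch)]
10. □(a → b), w1   [◇-rule on 4: fresh world w1, w0Rw1]
11. ¬(¬a ∧ ¬c), w1   [¬◇-rule on 3 via w0Rw1]
12. a → b, w1   [□-rule on 10 via w1Rw1]
13. c, w1   [¬∧-rule on 11 (branches; this branch)]
14. b, w1   [→-rule on 12 (branches; this branch)]
Accessibility: w0Rw0, w0Rw1, w1Rw1
Complete open branch: countermodel on an S4-frame, so not valid in S4, nor in K, T (the same frame is also a K-frame and a T-frame).
S5-tableau for the negation ¬((◇□(a → b) → (a → b)) ∨ ◇(¬a ∧ ¬c)):
1. ¬((◇□(a → b) → (a → b)) ∨ ◇(¬a ∧ ¬c)), w0
2. ¬(◇□(a → b) → (a → b)), w0   [¬∨-rule on 1]
3. ¬◇(¬a ∧ ¬c), w0   [¬∨-rule on 1]
4. ◇□(a → b), w0   [¬→-rule on 2]
5. ¬(a → b), w0   [¬→-rule on 2]
6. a, w0   [¬→-rule on 5]
7. ¬b, w0   [¬→-rule on 5]
8. ¬(¬a ∧ ¬c), w0   [¬◇-rule on 3 via w0Rw0]
9. c, w0   [¬∧-rule on 8 (branches; this branch)]
10. □(a → b), w1   [◇-rule on 4: fresh world w1, w0Rw1]
11. ¬(¬a ∧ ¬c), w1   [¬◇-rule on 3 via w0Rw1]
12. a → b, w0   [□-rule on 10 via w1Rw0]
13. a → b, w1   [□-rule on 10 via w1Rw1]
14. c, w1   [¬∧-rule on 11 (branches; this branch)]
15. b, w0   [→-rule on 12 (branches; this branch)]
Accessibility: w0Rw0, w0Rw1, w1Rw0, w1Rw1
Branch closes: b and ¬b both at w0.
Every branch closes (one shown): valid in S5.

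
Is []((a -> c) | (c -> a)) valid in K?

Tableau for the negation ~[]((a -> c) | (c -> a)):
1. ~[]((a -> c) | (c -> a)), 0
2. ~((a -> c) | (c -> a)), 1
3. ~(a -> c), 1
4. ~(c -> a), 1
5. a, 1
6. ~c, 1
7. c, 1
8. ~a, 1
Accessibility: 0R1
Branch closes: c and ~c both at 1.
All branches of the negation close; one closing branch shown above.

Yes, valid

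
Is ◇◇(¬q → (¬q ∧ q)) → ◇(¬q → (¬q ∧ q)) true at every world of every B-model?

Tableau for the negation ¬(◇◇(¬q → (¬q ∧ q)) → ◇(¬q → (¬q ∧ q))):
1. ¬(◇◇(¬q → (¬q ∧ q)) → ◇(¬q → (¬q ∧ q))), w0
2. ◇◇(¬q → (¬q ∧ q)), w0
3. ¬◇(¬q → (¬q ∧ q)), w0
4. ¬(¬q → (¬q ∧ q)), w0
5. ¬q, w0
6. ¬(¬q ∧ q), w0
7. ◇(¬q → (¬q ∧ q)), w1
8. ¬(¬q → (¬q ∧ q)), w1
9. ¬q, w1
10. ¬(¬q ∧ q), w1
11. ¬q → (¬q ∧ q), w2
12. q, w2
Accessibility: w0Rw0, w0Rw1, w1Rw0, w1Rw1, w1Rw2, w2Rw1, w2Rw2
The negation has an open branch (countermodel exists).

Not valid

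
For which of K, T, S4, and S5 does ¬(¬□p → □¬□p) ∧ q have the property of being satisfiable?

K, T, S4

S4-tableau for the formula:
1. ¬(¬□p → □¬□p) ∧ q, u
2. ¬(¬□p → □¬□p), u
3. q, u
4. ¬□p, u
5. ¬□¬□p, u
6. ¬p, v
7. □p, w
8. p, w
Accessibility: uRu, uRv, uRw, vRv, wRw
Complete open branch: satisfiable in S4, hence also in K, T (this S4-model is also a K-model and a T-model).
S5-tableau for the formula:
1. ¬(¬□p → □¬□p) ∧ q, u
2. ¬(¬□p → □¬□p), u
3. q, u
4. ¬□p, u
5. ¬□¬□p, u
6. ¬p, v
7. □p, w
8. p, u
9. p, v
Accessibility: uRu, uRv, uRw, vRu, vRv, vRw, wRu, wRv, wRw
Branch closes: p and ¬p both at v.
Every branch closes (one shown): unsatisfiable in S5.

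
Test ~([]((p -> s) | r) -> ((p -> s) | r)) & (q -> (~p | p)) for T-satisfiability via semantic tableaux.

Unsatisfiable (every branch closes)

1. ~([]((p -> s) | r) -> ((p -> s) | r)) & (q -> (~p | p)), u
2. ~([]((p -> s) | r) -> ((p -> s) | r)), u   [&-rule on 1]
3. q -> (~p | p), u   [&-rule on 1]
4. []((p -> s) | r), u   [~->-rule on 2]
5. ~((p -> s) | r), u   [~->-rule on 2]
6. ~(p -> s), u   [~|-rule on 5]
7. ~r, u   [~|-rule on 5]
8. p, u   [~->-rule on 6]
9. ~s, u   [~->-rule on 6]
10. (p -> s) | r, u   [[]-rule on 4 via uRu]
11. ~p | p, u   [->-rule on 3 (branches; this branch)]
12. p -> s, u   [|-rule on 10 (branches; this branch)]
13. s, u   [->-rule on 12 (branches; this branch)]
Accessibility: uRu
Branch closes: s and ~s both at u.
(One branch shown.) All branches close.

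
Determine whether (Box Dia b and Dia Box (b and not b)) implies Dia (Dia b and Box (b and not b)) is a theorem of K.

Yes, valid

Tableau for the negation not ((Box Dia b and Dia Box (b and not b)) implies Dia (Dia b and Box (b and not b))):
1. not ((Box Dia b and Dia Box (b and not b)) implies Dia (Dia b and Box (b and not b))), u
2. Box Dia b and Dia Box (b and not b), u   [neg-implies-rule on 1]
3. not Dia (Dia b and Box (b and not b)), u   [neg-implies-rule on 1]
4. Box Dia b, u   [and-rule on 2]
5. Dia Box (b and not b), u   [and-rule on 2]
6. Box (b and not b), v   [Dia-rule on 5: fresh world v, uRv]
7. not (Dia b and Box (b and not b)), v   [neg-Dia-rule on 3 via uRv]
8. Dia b, v   [Box-rule on 4 via uRv]
9. not Box (b and not b), v   [neg-and-rule on 7 (branches; this branch)]
10. b, w   [Dia-rule on 8: fresh world w, vRw]
11. b and not b, w   [Box-rule on 6 via vRw]
12. not b, w   [and-rule on 11]
Accessibility: uRv, vRw
Branch closes: b and not b both at w.
Every branch of the negation's tableau closes; the branch above is one of them.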